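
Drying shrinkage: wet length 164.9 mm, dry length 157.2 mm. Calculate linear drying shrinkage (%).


DS = (164.9 - 157.2) / 164.9 * 100 = 4.67%

4.67


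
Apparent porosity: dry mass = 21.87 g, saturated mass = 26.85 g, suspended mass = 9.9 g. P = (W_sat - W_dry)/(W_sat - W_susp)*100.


P = (26.85 - 21.87) / (26.85 - 9.9) * 100 = 4.98 / 16.95 * 100 = 29.4%

29.4


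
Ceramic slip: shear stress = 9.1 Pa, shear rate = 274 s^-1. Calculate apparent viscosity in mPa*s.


eta = tau/gamma * 1000 = 9.1/274 * 1000 = 33.2 mPa*s

33.2


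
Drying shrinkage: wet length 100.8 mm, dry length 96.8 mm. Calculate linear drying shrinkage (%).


DS = (100.8 - 96.8) / 100.8 * 100 = 3.97%

3.97


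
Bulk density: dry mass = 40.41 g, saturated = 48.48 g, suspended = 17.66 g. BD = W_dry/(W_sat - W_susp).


BD = 40.41 / (48.48 - 17.66) = 40.41 / 30.82 = 1.311 g/cm^3

1.311


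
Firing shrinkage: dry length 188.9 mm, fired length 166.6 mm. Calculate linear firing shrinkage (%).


FS = (188.9 - 166.6) / 188.9 * 100 = 11.81%

11.81


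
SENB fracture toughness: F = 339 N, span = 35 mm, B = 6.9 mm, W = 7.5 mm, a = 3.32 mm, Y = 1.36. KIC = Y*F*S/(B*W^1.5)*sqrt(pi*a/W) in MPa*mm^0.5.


KIC = 1.36*339*35/(6.9*7.5^1.5)*sqrt(pi*3.32/7.5) = 134.27

134.27


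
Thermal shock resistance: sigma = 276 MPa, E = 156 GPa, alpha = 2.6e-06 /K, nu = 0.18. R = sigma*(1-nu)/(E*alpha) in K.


R = 276*(1-0.18)/(156*1000*2.6e-06) = 558 K

558


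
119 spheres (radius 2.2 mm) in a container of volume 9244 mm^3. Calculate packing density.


V_sphere = 4/3*pi*2.2^3 = 44.6022 mm^3
Total V = 119*44.6022 = 5307.6618 mm^3
PD = 5307.6618 / 9244 = 0.574

0.574


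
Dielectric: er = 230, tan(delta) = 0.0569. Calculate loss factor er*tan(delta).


Loss = 230 * 0.0569 = 13.087

13.087


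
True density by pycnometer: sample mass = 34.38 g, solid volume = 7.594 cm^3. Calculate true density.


TD = 34.38 / 7.594 = 4.527 g/cm^3

4.527


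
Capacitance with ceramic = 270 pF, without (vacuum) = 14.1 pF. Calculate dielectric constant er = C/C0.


er = 270 / 14.1 = 19.15

19.15


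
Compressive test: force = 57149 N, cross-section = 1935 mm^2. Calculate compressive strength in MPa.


CS = 57149 / 1935 = 29.5 MPa

29.5


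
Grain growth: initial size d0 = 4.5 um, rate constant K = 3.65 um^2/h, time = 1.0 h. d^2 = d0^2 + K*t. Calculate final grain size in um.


d^2 = 4.5^2 + 3.65*1.0 = 23.9
d = sqrt(23.9) = 4.89 um

4.89


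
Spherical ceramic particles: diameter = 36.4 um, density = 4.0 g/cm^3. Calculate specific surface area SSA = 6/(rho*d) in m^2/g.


SSA = 6 / (4.0 * 36.4) = 0.041 m^2/g

0.041


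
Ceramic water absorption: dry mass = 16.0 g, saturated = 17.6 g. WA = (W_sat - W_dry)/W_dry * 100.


WA = (17.6 - 16.0) / 16.0 * 100 = 10.0%

10.0


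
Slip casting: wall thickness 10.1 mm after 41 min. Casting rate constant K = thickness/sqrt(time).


K = 10.1 / sqrt(41) = 10.1 / 6.4031 = 1.577 mm/min^0.5

1.577


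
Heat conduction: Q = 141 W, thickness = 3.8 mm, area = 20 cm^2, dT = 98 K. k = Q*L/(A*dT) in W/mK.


k = 141*3.8/1000/(20/10000*98) = 2.73 W/mK

2.73


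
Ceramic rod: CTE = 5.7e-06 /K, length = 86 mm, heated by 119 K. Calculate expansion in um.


dL = 5.7e-06 * 86 * 119 * 1000 = 58.334 um

58.334


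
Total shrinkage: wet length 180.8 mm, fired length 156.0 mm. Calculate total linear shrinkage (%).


TS = (180.8 - 156.0) / 180.8 * 100 = 13.72%

13.72


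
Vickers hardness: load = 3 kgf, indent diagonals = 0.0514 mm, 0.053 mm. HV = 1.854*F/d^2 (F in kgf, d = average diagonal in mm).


d_avg = (0.0514+0.053)/2 = 0.0522 mm
HV = 1.854*3/0.0522^2 = 2041

2041


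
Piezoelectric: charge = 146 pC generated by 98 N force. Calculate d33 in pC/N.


d33 = 146 / 98 = 1.5 pC/N

1.5


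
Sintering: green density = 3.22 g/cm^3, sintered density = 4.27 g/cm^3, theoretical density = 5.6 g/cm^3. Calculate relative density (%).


Relative = 4.27 / 5.6 * 100 = 76.3%

76.3


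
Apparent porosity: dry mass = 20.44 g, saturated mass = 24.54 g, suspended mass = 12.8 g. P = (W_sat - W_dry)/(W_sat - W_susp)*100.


P = (24.54 - 20.44) / (24.54 - 12.8) * 100 = 4.1 / 11.74 * 100 = 34.9%

34.9


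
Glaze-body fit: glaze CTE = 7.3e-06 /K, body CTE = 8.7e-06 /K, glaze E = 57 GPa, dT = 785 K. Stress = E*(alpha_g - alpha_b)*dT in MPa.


Stress = 57*1000*(7.3e-06 - 8.7e-06)*785 = -62.6 MPa

-62.6


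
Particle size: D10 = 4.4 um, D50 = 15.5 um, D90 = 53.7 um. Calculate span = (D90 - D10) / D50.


Span = (53.7 - 4.4) / 15.5 = 49.3 / 15.5 = 3.181

3.181


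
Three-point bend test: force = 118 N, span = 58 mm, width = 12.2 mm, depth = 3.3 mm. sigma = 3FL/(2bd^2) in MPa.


sigma = 3*118*58/(2*12.2*3.3^2) = 77.3 MPa

77.3


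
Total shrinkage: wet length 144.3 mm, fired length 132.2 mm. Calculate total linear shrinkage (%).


TS = (144.3 - 132.2) / 144.3 * 100 = 8.39%

8.39


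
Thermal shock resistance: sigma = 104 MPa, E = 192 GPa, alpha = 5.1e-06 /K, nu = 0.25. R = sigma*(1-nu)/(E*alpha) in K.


R = 104*(1-0.25)/(192*1000*5.1e-06) = 80 K

80


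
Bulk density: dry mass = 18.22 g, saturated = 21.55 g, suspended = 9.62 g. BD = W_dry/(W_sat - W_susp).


BD = 18.22 / (21.55 - 9.62) = 18.22 / 11.93 = 1.527 g/cm^3

1.527


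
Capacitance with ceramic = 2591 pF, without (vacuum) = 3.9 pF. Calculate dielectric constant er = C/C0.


er = 2591 / 3.9 = 664.36

664.36


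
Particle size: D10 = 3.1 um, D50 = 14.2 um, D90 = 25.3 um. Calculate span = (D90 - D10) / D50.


Span = (25.3 - 3.1) / 14.2 = 22.2 / 14.2 = 1.563

1.563


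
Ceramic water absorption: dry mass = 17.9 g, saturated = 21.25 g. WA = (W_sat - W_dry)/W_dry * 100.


WA = (21.25 - 17.9) / 17.9 * 100 = 18.72%

18.72


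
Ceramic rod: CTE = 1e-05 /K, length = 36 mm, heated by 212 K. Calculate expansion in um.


dL = 1e-05 * 36 * 212 * 1000 = 76.32 um

76.32


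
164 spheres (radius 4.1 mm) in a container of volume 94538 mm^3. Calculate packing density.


V_sphere = 4/3*pi*4.1^3 = 288.6956 mm^3
Total V = 164*288.6956 = 47346.0784 mm^3
PD = 47346.0784 / 94538 = 0.501

0.501


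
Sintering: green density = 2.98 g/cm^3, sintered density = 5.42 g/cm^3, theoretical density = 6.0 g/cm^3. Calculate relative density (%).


Relative = 5.42 / 6.0 * 100 = 90.3%

90.3


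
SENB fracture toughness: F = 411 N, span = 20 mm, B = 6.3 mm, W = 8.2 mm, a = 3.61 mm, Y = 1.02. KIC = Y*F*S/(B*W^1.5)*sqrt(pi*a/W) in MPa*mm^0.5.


KIC = 1.02*411*20/(6.3*8.2^1.5)*sqrt(pi*3.61/8.2) = 66.65

66.65


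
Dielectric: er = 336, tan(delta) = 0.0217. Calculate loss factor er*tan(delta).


Loss = 336 * 0.0217 = 7.291

7.291


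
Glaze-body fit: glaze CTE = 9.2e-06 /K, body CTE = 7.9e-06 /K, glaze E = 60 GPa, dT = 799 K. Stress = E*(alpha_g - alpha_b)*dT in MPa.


Stress = 60*1000*(9.2e-06 - 7.9e-06)*799 = 62.3 MPa

62.3


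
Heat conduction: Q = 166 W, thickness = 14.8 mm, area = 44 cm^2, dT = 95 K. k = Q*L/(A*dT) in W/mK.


k = 166*14.8/1000/(44/10000*95) = 5.88 W/mK

5.88


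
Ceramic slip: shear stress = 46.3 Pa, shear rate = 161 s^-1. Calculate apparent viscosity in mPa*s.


eta = tau/gamma * 1000 = 46.3/161 * 1000 = 287.6 mPa*s

287.6


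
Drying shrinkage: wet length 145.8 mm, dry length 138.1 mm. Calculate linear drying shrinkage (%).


DS = (145.8 - 138.1) / 145.8 * 100 = 5.28%

5.28


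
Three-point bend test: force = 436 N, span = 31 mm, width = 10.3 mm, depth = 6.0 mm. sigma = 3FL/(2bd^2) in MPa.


sigma = 3*436*31/(2*10.3*6.0^2) = 54.7 MPa

54.7


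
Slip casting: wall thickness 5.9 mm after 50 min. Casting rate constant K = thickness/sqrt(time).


K = 5.9 / sqrt(50) = 5.9 / 7.0711 = 0.834 mm/min^0.5

0.834


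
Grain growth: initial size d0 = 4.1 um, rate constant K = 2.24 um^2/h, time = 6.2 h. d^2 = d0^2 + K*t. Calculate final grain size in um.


d^2 = 4.1^2 + 2.24*6.2 = 30.698
d = sqrt(30.698) = 5.54 um

5.54


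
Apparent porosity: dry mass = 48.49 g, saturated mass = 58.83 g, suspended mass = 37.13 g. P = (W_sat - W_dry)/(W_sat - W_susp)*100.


P = (58.83 - 48.49) / (58.83 - 37.13) * 100 = 10.34 / 21.7 * 100 = 47.6%

47.6


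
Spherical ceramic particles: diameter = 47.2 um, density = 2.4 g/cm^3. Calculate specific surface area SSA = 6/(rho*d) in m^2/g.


SSA = 6 / (2.4 * 47.2) = 0.053 m^2/g

0.053


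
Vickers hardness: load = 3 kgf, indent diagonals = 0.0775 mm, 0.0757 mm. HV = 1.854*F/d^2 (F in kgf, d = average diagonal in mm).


d_avg = (0.0775+0.0757)/2 = 0.0766 mm
HV = 1.854*3/0.0766^2 = 948

948


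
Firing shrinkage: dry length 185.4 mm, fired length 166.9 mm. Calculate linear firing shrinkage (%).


FS = (185.4 - 166.9) / 185.4 * 100 = 9.98%

9.98


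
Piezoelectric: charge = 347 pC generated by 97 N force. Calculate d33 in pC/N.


d33 = 347 / 97 = 3.6 pC/N

3.6


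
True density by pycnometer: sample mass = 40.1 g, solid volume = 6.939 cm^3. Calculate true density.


TD = 40.1 / 6.939 = 5.779 g/cm^3

5.779


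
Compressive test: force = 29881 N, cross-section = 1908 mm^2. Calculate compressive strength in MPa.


CS = 29881 / 1908 = 15.7 MPa

15.7


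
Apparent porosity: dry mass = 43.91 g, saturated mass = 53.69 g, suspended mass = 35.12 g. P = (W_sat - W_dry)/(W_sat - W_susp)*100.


P = (53.69 - 43.91) / (53.69 - 35.12) * 100 = 9.78 / 18.57 * 100 = 52.7%

52.7


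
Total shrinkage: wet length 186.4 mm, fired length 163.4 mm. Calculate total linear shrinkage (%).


TS = (186.4 - 163.4) / 186.4 * 100 = 12.34%

12.34


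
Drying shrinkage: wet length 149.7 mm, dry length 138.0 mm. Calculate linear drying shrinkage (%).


DS = (149.7 - 138.0) / 149.7 * 100 = 7.82%

7.82


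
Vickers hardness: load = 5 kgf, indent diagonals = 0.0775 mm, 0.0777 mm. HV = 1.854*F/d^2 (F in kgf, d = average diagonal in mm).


d_avg = (0.0775+0.0777)/2 = 0.0776 mm
HV = 1.854*5/0.0776^2 = 1539

1539


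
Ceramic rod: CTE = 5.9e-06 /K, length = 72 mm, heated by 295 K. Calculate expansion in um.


dL = 5.9e-06 * 72 * 295 * 1000 = 125.316 um

125.316


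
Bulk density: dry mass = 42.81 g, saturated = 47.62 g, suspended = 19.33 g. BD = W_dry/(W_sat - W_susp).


BD = 42.81 / (47.62 - 19.33) = 42.81 / 28.29 = 1.513 g/cm^3

1.513


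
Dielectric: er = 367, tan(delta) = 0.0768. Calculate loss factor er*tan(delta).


Loss = 367 * 0.0768 = 28.186

28.186


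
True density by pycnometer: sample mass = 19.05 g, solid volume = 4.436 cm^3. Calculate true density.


TD = 19.05 / 4.436 = 4.294 g/cm^3

4.294


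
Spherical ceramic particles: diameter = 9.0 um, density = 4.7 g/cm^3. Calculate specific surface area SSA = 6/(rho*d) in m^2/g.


SSA = 6 / (4.7 * 9.0) = 0.142 m^2/g

0.142


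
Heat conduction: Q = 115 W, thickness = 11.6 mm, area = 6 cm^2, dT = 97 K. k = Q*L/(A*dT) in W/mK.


k = 115*11.6/1000/(6/10000*97) = 22.92 W/mK

22.92


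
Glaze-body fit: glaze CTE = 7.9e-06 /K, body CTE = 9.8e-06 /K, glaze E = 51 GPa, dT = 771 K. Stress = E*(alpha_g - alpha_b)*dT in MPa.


Stress = 51*1000*(7.9e-06 - 9.8e-06)*771 = -74.7 MPa

-74.7


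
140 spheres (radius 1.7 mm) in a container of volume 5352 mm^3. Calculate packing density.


V_sphere = 4/3*pi*1.7^3 = 20.5795 mm^3
Total V = 140*20.5795 = 2881.13 mm^3
PD = 2881.13 / 5352 = 0.538

0.538


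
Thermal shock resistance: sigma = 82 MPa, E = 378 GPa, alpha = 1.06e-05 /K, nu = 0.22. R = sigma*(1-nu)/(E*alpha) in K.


R = 82*(1-0.22)/(378*1000*1.06e-05) = 16 K

16


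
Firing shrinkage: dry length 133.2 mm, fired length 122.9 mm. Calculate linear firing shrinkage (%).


FS = (133.2 - 122.9) / 133.2 * 100 = 7.73%

7.73


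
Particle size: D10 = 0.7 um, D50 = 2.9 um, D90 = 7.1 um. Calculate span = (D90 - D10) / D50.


Span = (7.1 - 0.7) / 2.9 = 6.4 / 2.9 = 2.207

2.207


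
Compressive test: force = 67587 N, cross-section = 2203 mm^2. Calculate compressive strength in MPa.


CS = 67587 / 2203 = 30.7 MPa

30.7


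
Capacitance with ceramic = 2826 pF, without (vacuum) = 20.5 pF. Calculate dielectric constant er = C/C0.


er = 2826 / 20.5 = 137.85

137.85


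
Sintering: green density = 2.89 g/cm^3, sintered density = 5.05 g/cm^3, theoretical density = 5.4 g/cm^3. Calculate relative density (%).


Relative = 5.05 / 5.4 * 100 = 93.5%

93.5


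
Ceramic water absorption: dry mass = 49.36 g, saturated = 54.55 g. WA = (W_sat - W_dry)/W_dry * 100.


WA = (54.55 - 49.36) / 49.36 * 100 = 10.51%

10.51


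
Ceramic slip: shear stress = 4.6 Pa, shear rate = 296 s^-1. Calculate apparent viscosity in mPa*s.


eta = tau/gamma * 1000 = 4.6/296 * 1000 = 15.5 mPa*s

15.5


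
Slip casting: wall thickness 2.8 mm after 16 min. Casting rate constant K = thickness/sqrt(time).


K = 2.8 / sqrt(16) = 2.8 / 4.0 = 0.7 mm/min^0.5

0.7


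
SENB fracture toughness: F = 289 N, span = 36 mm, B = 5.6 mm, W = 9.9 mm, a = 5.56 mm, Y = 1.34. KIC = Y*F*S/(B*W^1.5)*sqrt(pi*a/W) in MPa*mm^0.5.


KIC = 1.34*289*36/(5.6*9.9^1.5)*sqrt(pi*5.56/9.9) = 106.16

106.16


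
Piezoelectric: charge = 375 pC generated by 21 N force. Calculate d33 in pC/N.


d33 = 375 / 21 = 17.9 pC/N

17.9


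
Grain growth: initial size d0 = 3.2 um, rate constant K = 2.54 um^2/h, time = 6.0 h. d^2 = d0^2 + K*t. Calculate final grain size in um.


d^2 = 3.2^2 + 2.54*6.0 = 25.48
d = sqrt(25.48) = 5.05 um

5.05


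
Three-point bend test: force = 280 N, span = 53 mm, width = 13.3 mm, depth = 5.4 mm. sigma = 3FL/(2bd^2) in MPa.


sigma = 3*280*53/(2*13.3*5.4^2) = 57.4 MPa

57.4


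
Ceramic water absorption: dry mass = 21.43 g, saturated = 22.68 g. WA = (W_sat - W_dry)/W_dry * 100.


WA = (22.68 - 21.43) / 21.43 * 100 = 5.83%

5.83


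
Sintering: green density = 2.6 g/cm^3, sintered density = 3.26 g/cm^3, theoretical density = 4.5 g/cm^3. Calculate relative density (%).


Relative = 3.26 / 4.5 * 100 = 72.4%

72.4


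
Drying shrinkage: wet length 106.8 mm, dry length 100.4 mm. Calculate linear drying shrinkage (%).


DS = (106.8 - 100.4) / 106.8 * 100 = 5.99%

5.99


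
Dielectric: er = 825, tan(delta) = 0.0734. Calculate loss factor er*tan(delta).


Loss = 825 * 0.0734 = 60.555

60.555


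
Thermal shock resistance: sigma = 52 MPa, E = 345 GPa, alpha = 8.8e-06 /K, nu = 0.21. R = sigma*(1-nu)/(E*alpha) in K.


R = 52*(1-0.21)/(345*1000*8.8e-06) = 14 K

14


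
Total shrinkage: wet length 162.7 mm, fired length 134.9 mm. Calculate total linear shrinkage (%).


TS = (162.7 - 134.9) / 162.7 * 100 = 17.09%

17.09


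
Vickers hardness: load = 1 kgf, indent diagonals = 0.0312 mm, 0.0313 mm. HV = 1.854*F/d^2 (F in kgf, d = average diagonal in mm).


d_avg = (0.0312+0.0313)/2 = 0.03125 mm
HV = 1.854*1/0.03125^2 = 1898

1898


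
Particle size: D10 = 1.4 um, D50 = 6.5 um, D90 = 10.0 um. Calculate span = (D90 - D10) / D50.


Span = (10.0 - 1.4) / 6.5 = 8.6 / 6.5 = 1.323

1.323


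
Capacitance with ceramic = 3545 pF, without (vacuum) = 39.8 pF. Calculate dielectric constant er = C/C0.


er = 3545 / 39.8 = 89.07

89.07


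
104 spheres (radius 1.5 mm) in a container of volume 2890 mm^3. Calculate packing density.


V_sphere = 4/3*pi*1.5^3 = 14.1372 mm^3
Total V = 104*14.1372 = 1470.2688 mm^3
PD = 1470.2688 / 2890 = 0.509

0.509


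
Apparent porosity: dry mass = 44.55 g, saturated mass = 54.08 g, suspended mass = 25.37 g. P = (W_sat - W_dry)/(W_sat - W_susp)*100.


P = (54.08 - 44.55) / (54.08 - 25.37) * 100 = 9.53 / 28.71 * 100 = 33.2%

33.2


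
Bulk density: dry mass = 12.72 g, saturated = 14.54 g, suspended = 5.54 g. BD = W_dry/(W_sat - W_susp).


BD = 12.72 / (14.54 - 5.54) = 12.72 / 9.0 = 1.413 g/cm^3

1.413


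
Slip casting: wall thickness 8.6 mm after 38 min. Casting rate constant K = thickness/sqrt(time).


K = 8.6 / sqrt(38) = 8.6 / 6.1644 = 1.395 mm/min^0.5

1.395


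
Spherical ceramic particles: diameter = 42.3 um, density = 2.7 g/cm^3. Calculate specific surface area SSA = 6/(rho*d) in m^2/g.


SSA = 6 / (2.7 * 42.3) = 0.053 m^2/g

0.053


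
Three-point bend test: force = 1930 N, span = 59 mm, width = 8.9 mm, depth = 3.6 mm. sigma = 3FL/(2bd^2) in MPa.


sigma = 3*1930*59/(2*8.9*3.6^2) = 1480.8 MPa

1480.8


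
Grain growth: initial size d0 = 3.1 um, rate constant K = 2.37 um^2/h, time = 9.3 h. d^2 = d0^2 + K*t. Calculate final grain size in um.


d^2 = 3.1^2 + 2.37*9.3 = 31.651
d = sqrt(31.651) = 5.63 um

5.63


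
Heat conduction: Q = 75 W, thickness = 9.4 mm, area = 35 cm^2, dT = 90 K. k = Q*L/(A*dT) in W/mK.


k = 75*9.4/1000/(35/10000*90) = 2.24 W/mK

2.24


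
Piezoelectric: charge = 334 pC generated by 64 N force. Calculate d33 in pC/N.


d33 = 334 / 64 = 5.2 pC/N

5.2


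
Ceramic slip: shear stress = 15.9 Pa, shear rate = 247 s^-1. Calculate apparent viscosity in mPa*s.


eta = tau/gamma * 1000 = 15.9/247 * 1000 = 64.4 mPa*s

64.4


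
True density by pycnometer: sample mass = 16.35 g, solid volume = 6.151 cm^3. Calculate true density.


TD = 16.35 / 6.151 = 2.658 g/cm^3

2.658


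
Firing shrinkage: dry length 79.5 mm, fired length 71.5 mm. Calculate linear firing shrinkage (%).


FS = (79.5 - 71.5) / 79.5 * 100 = 10.06%

10.06


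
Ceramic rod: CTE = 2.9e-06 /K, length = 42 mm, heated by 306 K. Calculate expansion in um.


dL = 2.9e-06 * 42 * 306 * 1000 = 37.271 um

37.271


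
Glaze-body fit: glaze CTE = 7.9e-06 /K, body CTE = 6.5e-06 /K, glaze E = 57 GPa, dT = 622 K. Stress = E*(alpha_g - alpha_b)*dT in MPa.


Stress = 57*1000*(7.9e-06 - 6.5e-06)*622 = 49.6 MPa

49.6


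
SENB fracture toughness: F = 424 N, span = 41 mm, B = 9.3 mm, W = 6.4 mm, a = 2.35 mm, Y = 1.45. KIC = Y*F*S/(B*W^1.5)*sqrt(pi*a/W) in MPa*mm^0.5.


KIC = 1.45*424*41/(9.3*6.4^1.5)*sqrt(pi*2.35/6.4) = 179.8

179.8


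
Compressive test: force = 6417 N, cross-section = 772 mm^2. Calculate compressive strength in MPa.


CS = 6417 / 772 = 8.3 MPa

8.3


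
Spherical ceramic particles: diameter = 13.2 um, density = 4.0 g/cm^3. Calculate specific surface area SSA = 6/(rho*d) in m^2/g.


SSA = 6 / (4.0 * 13.2) = 0.114 m^2/g

0.114


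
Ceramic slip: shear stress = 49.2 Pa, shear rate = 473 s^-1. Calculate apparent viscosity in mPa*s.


eta = tau/gamma * 1000 = 49.2/473 * 1000 = 104.0 mPa*s

104.0


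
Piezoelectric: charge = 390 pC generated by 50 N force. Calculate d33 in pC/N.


d33 = 390 / 50 = 7.8 pC/N

7.8


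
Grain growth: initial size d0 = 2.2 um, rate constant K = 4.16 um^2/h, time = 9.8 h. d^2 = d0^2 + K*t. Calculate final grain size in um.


d^2 = 2.2^2 + 4.16*9.8 = 45.608
d = sqrt(45.608) = 6.75 um

6.75


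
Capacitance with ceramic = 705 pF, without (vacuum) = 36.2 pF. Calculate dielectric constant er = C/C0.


er = 705 / 36.2 = 19.48

19.48


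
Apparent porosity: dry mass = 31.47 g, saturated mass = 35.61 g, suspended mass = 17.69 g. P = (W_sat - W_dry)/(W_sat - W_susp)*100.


P = (35.61 - 31.47) / (35.61 - 17.69) * 100 = 4.14 / 17.92 * 100 = 23.1%

23.1


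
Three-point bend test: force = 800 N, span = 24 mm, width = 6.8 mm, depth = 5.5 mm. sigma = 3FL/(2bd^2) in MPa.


sigma = 3*800*24/(2*6.8*5.5^2) = 140.0 MPa

140.0


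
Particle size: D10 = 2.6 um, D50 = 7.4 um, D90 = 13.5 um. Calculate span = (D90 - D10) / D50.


Span = (13.5 - 2.6) / 7.4 = 10.9 / 7.4 = 1.473

1.473


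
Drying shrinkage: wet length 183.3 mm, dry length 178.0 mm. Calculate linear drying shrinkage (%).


DS = (183.3 - 178.0) / 183.3 * 100 = 2.89%

2.89


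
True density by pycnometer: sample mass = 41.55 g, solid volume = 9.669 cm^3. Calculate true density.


TD = 41.55 / 9.669 = 4.297 g/cm^3

4.297


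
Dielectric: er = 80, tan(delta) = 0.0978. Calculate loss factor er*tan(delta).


Loss = 80 * 0.0978 = 7.824

7.824


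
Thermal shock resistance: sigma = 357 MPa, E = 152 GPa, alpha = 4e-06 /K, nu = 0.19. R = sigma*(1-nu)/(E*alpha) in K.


R = 357*(1-0.19)/(152*1000*4e-06) = 476 K

476


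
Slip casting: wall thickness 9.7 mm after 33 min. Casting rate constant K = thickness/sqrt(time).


K = 9.7 / sqrt(33) = 9.7 / 5.7446 = 1.689 mm/min^0.5

1.689


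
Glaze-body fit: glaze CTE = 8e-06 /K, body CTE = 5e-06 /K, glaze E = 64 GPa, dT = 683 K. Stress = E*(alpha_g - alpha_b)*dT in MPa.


Stress = 64*1000*(8e-06 - 5e-06)*683 = 131.1 MPa

131.1


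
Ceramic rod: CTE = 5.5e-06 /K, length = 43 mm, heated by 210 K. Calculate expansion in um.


dL = 5.5e-06 * 43 * 210 * 1000 = 49.665 um

49.665


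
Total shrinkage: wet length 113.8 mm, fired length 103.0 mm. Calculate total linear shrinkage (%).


TS = (113.8 - 103.0) / 113.8 * 100 = 9.49%

9.49


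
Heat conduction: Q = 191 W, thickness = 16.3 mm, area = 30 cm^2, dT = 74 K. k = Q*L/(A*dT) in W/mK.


k = 191*16.3/1000/(30/10000*74) = 14.02 W/mK

14.02


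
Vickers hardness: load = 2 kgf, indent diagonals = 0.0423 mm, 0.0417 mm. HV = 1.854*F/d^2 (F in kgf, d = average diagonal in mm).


d_avg = (0.0423+0.0417)/2 = 0.042 mm
HV = 1.854*2/0.042^2 = 2102

2102


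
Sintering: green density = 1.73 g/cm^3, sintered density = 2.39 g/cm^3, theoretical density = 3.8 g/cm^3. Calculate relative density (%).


Relative = 2.39 / 3.8 * 100 = 62.9%

62.9


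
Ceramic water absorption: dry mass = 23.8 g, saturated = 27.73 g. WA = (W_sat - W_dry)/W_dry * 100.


WA = (27.73 - 23.8) / 23.8 * 100 = 16.51%

16.51


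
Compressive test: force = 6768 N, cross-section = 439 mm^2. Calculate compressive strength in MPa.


CS = 6768 / 439 = 15.4 MPa

15.4


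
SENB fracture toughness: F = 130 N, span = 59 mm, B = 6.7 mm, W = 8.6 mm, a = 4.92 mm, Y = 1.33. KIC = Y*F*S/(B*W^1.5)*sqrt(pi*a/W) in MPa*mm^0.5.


KIC = 1.33*130*59/(6.7*8.6^1.5)*sqrt(pi*4.92/8.6) = 80.93

80.93


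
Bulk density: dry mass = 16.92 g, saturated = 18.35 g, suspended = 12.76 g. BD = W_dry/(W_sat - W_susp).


BD = 16.92 / (18.35 - 12.76) = 16.92 / 5.59 = 3.027 g/cm^3

3.027


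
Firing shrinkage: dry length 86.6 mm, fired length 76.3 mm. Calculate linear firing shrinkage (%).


FS = (86.6 - 76.3) / 86.6 * 100 = 11.89%

11.89


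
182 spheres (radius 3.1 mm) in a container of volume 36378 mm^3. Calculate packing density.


V_sphere = 4/3*pi*3.1^3 = 124.7882 mm^3
Total V = 182*124.7882 = 22711.4524 mm^3
PD = 22711.4524 / 36378 = 0.624

0.624


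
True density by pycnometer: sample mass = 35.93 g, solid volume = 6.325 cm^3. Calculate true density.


TD = 35.93 / 6.325 = 5.681 g/cm^3

5.681


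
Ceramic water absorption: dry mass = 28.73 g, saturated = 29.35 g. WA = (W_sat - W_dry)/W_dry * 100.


WA = (29.35 - 28.73) / 28.73 * 100 = 2.16%

2.16


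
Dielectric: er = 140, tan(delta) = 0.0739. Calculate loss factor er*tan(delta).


Loss = 140 * 0.0739 = 10.346

10.346


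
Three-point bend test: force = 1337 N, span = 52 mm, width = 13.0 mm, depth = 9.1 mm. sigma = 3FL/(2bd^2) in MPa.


sigma = 3*1337*52/(2*13.0*9.1^2) = 96.9 MPa

96.9


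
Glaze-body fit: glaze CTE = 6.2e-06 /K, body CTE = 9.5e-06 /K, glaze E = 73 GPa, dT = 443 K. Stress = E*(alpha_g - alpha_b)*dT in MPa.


Stress = 73*1000*(6.2e-06 - 9.5e-06)*443 = -106.7 MPa

-106.7


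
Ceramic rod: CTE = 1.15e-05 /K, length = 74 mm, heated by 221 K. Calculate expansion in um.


dL = 1.15e-05 * 74 * 221 * 1000 = 188.071 um

188.071


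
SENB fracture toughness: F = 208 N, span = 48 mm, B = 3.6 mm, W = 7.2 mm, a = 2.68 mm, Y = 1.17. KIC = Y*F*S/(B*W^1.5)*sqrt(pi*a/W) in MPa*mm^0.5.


KIC = 1.17*208*48/(3.6*7.2^1.5)*sqrt(pi*2.68/7.2) = 181.62

181.62


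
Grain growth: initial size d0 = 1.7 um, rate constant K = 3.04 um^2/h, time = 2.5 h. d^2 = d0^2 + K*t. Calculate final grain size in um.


d^2 = 1.7^2 + 3.04*2.5 = 10.49
d = sqrt(10.49) = 3.24 um

3.24


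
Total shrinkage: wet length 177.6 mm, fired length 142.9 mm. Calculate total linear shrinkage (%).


TS = (177.6 - 142.9) / 177.6 * 100 = 19.54%

19.54


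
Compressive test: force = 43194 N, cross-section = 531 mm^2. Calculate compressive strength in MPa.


CS = 43194 / 531 = 81.3 MPa

81.3


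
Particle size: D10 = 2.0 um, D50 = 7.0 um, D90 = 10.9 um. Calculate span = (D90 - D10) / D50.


Span = (10.9 - 2.0) / 7.0 = 8.9 / 7.0 = 1.271

1.271


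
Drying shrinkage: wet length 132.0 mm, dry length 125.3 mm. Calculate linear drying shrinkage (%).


DS = (132.0 - 125.3) / 132.0 * 100 = 5.08%

5.08


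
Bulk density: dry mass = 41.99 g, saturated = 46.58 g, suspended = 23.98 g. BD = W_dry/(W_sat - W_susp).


BD = 41.99 / (46.58 - 23.98) = 41.99 / 22.6 = 1.858 g/cm^3

1.858


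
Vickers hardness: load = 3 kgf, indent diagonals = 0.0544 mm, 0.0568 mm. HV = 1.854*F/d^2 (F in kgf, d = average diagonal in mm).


d_avg = (0.0544+0.0568)/2 = 0.0556 mm
HV = 1.854*3/0.0556^2 = 1799

1799


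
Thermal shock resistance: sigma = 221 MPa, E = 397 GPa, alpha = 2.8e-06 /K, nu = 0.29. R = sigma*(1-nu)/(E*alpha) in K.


R = 221*(1-0.29)/(397*1000*2.8e-06) = 141 K

141


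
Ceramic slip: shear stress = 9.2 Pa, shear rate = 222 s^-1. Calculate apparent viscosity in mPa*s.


eta = tau/gamma * 1000 = 9.2/222 * 1000 = 41.4 mPa*s

41.4


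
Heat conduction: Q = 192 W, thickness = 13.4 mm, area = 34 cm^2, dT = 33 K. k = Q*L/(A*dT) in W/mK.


k = 192*13.4/1000/(34/10000*33) = 22.93 W/mK

22.93


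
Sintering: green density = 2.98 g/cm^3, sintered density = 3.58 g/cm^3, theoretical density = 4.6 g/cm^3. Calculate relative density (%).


Relative = 3.58 / 4.6 * 100 = 77.8%

77.8


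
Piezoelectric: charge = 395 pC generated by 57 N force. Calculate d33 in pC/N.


d33 = 395 / 57 = 6.9 pC/N

6.9


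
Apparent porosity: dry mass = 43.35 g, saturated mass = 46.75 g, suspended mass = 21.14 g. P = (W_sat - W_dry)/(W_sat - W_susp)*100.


P = (46.75 - 43.35) / (46.75 - 21.14) * 100 = 3.4 / 25.61 * 100 = 13.3%

13.3


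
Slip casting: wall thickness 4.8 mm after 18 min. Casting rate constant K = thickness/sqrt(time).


K = 4.8 / sqrt(18) = 4.8 / 4.2426 = 1.131 mm/min^0.5

1.131


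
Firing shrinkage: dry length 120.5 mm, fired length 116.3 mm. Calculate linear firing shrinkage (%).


FS = (120.5 - 116.3) / 120.5 * 100 = 3.49%

3.49


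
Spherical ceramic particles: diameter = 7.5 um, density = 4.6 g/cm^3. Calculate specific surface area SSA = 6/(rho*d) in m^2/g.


SSA = 6 / (4.6 * 7.5) = 0.174 m^2/g

0.174


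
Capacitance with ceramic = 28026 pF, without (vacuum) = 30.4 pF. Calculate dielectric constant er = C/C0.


er = 28026 / 30.4 = 921.91

921.91


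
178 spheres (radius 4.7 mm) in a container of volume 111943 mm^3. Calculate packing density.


V_sphere = 4/3*pi*4.7^3 = 434.8928 mm^3
Total V = 178*434.8928 = 77410.9184 mm^3
PD = 77410.9184 / 111943 = 0.692

0.692


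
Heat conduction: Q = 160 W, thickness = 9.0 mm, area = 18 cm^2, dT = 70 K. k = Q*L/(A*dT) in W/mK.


k = 160*9.0/1000/(18/10000*70) = 11.43 W/mK

11.43


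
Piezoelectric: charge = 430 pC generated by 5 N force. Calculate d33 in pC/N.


d33 = 430 / 5 = 86.0 pC/N

86.0


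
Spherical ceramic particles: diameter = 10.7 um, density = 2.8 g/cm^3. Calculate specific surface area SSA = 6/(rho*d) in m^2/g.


SSA = 6 / (2.8 * 10.7) = 0.2 m^2/g

0.2


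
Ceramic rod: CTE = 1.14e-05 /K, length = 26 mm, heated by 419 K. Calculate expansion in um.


dL = 1.14e-05 * 26 * 419 * 1000 = 124.192 um

124.192


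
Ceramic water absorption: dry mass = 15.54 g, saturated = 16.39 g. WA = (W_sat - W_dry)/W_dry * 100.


WA = (16.39 - 15.54) / 15.54 * 100 = 5.47%

5.47


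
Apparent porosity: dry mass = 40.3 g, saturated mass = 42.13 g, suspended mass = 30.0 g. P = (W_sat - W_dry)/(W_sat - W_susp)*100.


P = (42.13 - 40.3) / (42.13 - 30.0) * 100 = 1.83 / 12.13 * 100 = 15.1%

15.1


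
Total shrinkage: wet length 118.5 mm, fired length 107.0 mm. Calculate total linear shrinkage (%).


TS = (118.5 - 107.0) / 118.5 * 100 = 9.7%

9.7


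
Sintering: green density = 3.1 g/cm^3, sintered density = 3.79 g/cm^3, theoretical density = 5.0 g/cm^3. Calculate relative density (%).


Relative = 3.79 / 5.0 * 100 = 75.8%

75.8


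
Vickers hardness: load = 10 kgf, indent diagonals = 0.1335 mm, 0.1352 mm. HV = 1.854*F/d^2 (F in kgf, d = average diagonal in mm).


d_avg = (0.1335+0.1352)/2 = 0.13435 mm
HV = 1.854*10/0.13435^2 = 1027

1027


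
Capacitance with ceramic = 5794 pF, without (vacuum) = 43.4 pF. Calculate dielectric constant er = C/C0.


er = 5794 / 43.4 = 133.5

133.5


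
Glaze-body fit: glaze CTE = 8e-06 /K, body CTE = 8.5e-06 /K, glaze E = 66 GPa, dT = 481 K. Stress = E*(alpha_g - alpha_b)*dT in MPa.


Stress = 66*1000*(8e-06 - 8.5e-06)*481 = -15.9 MPa

-15.9


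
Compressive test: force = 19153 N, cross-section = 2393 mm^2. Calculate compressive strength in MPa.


CS = 19153 / 2393 = 8.0 MPa

8.0


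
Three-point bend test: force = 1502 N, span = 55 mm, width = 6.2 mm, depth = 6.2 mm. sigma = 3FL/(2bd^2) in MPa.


sigma = 3*1502*55/(2*6.2*6.2^2) = 519.9 MPa

519.9


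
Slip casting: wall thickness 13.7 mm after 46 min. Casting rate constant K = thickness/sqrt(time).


K = 13.7 / sqrt(46) = 13.7 / 6.7823 = 2.02 mm/min^0.5

2.02


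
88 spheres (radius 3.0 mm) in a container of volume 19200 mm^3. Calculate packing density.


V_sphere = 4/3*pi*3.0^3 = 113.0973 mm^3
Total V = 88*113.0973 = 9952.5624 mm^3
PD = 9952.5624 / 19200 = 0.518

0.518


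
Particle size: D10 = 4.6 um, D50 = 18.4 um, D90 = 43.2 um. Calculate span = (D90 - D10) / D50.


Span = (43.2 - 4.6) / 18.4 = 38.6 / 18.4 = 2.098

2.098


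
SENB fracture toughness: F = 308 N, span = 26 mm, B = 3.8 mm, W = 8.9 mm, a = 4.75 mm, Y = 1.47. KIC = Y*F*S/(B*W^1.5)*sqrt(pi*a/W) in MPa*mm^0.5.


KIC = 1.47*308*26/(3.8*8.9^1.5)*sqrt(pi*4.75/8.9) = 151.08

151.08


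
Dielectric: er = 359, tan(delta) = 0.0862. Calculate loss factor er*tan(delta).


Loss = 359 * 0.0862 = 30.946

30.946


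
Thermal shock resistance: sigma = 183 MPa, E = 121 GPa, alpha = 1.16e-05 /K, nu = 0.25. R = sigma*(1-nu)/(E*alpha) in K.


R = 183*(1-0.25)/(121*1000*1.16e-05) = 98 K

98


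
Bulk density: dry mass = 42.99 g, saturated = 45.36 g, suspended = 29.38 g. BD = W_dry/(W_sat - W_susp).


BD = 42.99 / (45.36 - 29.38) = 42.99 / 15.98 = 2.69 g/cm^3

2.69


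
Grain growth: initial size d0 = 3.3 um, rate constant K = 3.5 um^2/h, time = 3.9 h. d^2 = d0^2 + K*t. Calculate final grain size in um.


d^2 = 3.3^2 + 3.5*3.9 = 24.54
d = sqrt(24.54) = 4.95 um

4.95


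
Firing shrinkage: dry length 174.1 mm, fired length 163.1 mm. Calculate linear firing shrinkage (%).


FS = (174.1 - 163.1) / 174.1 * 100 = 6.32%

6.32


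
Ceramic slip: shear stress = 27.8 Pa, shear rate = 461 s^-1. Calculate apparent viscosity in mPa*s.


eta = tau/gamma * 1000 = 27.8/461 * 1000 = 60.3 mPa*s

60.3


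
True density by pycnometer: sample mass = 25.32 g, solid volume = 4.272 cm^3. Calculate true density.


TD = 25.32 / 4.272 = 5.927 g/cm^3

5.927


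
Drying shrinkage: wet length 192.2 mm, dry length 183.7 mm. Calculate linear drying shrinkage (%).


DS = (192.2 - 183.7) / 192.2 * 100 = 4.42%

4.42


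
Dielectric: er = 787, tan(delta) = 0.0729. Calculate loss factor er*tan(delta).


Loss = 787 * 0.0729 = 57.372

57.372


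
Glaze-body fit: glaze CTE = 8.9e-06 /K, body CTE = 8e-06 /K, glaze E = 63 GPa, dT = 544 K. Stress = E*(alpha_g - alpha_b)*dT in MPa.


Stress = 63*1000*(8.9e-06 - 8e-06)*544 = 30.8 MPa

30.8


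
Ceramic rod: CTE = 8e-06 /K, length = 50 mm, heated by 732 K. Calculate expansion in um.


dL = 8e-06 * 50 * 732 * 1000 = 292.8 um

292.8


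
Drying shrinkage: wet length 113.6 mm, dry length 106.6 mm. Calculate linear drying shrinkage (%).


DS = (113.6 - 106.6) / 113.6 * 100 = 6.16%

6.16


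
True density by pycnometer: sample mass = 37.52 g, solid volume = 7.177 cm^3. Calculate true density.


TD = 37.52 / 7.177 = 5.228 g/cm^3

5.228


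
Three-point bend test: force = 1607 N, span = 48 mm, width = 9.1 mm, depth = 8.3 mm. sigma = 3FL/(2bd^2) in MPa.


sigma = 3*1607*48/(2*9.1*8.3^2) = 184.6 MPa

184.6


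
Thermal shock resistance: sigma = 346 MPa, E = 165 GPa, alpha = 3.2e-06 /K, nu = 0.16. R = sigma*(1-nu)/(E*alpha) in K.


R = 346*(1-0.16)/(165*1000*3.2e-06) = 550 K

550


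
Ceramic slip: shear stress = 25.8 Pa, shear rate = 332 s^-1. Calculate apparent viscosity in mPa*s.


eta = tau/gamma * 1000 = 25.8/332 * 1000 = 77.7 mPa*s

77.7


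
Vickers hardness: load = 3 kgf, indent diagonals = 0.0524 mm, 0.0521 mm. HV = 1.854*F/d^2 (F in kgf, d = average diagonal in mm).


d_avg = (0.0524+0.0521)/2 = 0.05225 mm
HV = 1.854*3/0.05225^2 = 2037

2037


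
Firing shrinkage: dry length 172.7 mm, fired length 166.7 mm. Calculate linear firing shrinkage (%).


FS = (172.7 - 166.7) / 172.7 * 100 = 3.47%

3.47


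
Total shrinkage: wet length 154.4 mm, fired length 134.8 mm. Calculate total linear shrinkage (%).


TS = (154.4 - 134.8) / 154.4 * 100 = 12.69%

12.69


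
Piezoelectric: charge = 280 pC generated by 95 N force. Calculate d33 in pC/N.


d33 = 280 / 95 = 2.9 pC/N

2.9


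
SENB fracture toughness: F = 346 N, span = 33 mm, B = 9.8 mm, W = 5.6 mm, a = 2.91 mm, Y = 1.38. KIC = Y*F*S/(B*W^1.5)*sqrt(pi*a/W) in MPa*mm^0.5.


KIC = 1.38*346*33/(9.8*5.6^1.5)*sqrt(pi*2.91/5.6) = 155.02

155.02


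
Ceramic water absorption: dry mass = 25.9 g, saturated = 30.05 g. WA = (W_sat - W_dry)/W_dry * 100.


WA = (30.05 - 25.9) / 25.9 * 100 = 16.02%

16.02


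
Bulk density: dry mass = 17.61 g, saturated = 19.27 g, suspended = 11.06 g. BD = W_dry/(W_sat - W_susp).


BD = 17.61 / (19.27 - 11.06) = 17.61 / 8.21 = 2.145 g/cm^3

2.145


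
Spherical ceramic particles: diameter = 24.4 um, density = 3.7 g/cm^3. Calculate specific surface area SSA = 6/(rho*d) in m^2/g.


SSA = 6 / (3.7 * 24.4) = 0.066 m^2/g

0.066


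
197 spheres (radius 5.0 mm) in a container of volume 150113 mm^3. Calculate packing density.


V_sphere = 4/3*pi*5.0^3 = 523.5988 mm^3
Total V = 197*523.5988 = 103148.9636 mm^3
PD = 103148.9636 / 150113 = 0.687

0.687


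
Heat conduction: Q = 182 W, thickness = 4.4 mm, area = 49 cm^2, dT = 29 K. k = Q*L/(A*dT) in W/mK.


k = 182*4.4/1000/(49/10000*29) = 5.64 W/mK

5.64


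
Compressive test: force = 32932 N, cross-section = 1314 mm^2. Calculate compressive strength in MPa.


CS = 32932 / 1314 = 25.1 MPa

25.1


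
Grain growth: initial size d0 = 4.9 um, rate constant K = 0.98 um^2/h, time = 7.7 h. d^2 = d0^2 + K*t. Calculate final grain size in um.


d^2 = 4.9^2 + 0.98*7.7 = 31.556
d = sqrt(31.556) = 5.62 um

5.62


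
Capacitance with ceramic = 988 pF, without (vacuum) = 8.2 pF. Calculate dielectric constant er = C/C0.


er = 988 / 8.2 = 120.49

120.49


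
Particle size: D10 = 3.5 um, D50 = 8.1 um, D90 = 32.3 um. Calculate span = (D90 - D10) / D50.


Span = (32.3 - 3.5) / 8.1 = 28.8 / 8.1 = 3.556

3.556


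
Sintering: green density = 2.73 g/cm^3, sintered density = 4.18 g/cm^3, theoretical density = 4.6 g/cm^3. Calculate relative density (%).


Relative = 4.18 / 4.6 * 100 = 90.9%

90.9


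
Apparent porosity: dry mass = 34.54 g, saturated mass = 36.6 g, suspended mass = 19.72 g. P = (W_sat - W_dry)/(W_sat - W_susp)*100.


P = (36.6 - 34.54) / (36.6 - 19.72) * 100 = 2.06 / 16.88 * 100 = 12.2%

12.2


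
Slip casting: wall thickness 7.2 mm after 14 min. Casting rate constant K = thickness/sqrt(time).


K = 7.2 / sqrt(14) = 7.2 / 3.7417 = 1.924 mm/min^0.5

1.924


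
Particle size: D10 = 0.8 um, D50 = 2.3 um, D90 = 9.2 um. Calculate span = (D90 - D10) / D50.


Span = (9.2 - 0.8) / 2.3 = 8.4 / 2.3 = 3.652

3.652


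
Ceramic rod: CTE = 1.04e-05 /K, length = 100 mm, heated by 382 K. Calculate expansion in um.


dL = 1.04e-05 * 100 * 382 * 1000 = 397.28 um

397.28


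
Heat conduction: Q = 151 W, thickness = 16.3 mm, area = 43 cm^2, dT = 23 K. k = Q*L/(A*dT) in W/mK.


k = 151*16.3/1000/(43/10000*23) = 24.89 W/mK

24.89


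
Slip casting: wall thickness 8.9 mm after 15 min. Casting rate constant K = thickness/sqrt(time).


K = 8.9 / sqrt(15) = 8.9 / 3.873 = 2.298 mm/min^0.5

2.298


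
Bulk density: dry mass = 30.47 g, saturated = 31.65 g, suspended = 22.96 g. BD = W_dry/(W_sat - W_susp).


BD = 30.47 / (31.65 - 22.96) = 30.47 / 8.69 = 3.506 g/cm^3

3.506


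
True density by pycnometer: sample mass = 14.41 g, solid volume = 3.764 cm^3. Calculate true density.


TD = 14.41 / 3.764 = 3.828 g/cm^3

3.828


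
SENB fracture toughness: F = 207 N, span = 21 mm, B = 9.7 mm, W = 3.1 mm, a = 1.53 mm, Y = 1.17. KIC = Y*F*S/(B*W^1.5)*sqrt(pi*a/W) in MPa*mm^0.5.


KIC = 1.17*207*21/(9.7*3.1^1.5)*sqrt(pi*1.53/3.1) = 119.62

119.62


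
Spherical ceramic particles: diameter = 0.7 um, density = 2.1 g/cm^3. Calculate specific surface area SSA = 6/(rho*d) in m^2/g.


SSA = 6 / (2.1 * 0.7) = 4.082 m^2/g

4.082


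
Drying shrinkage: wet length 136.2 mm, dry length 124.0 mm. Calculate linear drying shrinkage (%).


DS = (136.2 - 124.0) / 136.2 * 100 = 8.96%

8.96


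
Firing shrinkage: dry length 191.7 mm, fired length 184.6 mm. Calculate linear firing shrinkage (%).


FS = (191.7 - 184.6) / 191.7 * 100 = 3.7%

3.7


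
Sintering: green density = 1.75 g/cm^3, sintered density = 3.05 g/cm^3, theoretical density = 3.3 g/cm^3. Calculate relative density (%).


Relative = 3.05 / 3.3 * 100 = 92.4%

92.4


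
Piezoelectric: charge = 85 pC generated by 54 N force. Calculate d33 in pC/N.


d33 = 85 / 54 = 1.6 pC/N

1.6


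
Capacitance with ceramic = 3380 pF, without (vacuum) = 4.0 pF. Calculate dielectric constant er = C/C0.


er = 3380 / 4.0 = 845.0

845.0


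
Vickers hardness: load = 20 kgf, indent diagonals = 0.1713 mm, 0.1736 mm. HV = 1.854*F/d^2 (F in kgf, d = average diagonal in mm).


d_avg = (0.1713+0.1736)/2 = 0.17245 mm
HV = 1.854*20/0.17245^2 = 1247

1247


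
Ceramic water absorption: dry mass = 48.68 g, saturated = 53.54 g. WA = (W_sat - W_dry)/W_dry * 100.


WA = (53.54 - 48.68) / 48.68 * 100 = 9.98%

9.98


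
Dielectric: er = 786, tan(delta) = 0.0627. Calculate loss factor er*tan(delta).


Loss = 786 * 0.0627 = 49.282

49.282


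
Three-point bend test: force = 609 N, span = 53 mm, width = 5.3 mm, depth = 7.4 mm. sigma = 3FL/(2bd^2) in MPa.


sigma = 3*609*53/(2*5.3*7.4^2) = 166.8 MPa

166.8


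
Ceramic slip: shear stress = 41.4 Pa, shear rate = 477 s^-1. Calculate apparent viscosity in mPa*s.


eta = tau/gamma * 1000 = 41.4/477 * 1000 = 86.8 mPa*s

86.8


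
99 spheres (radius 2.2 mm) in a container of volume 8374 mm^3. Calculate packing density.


V_sphere = 4/3*pi*2.2^3 = 44.6022 mm^3
Total V = 99*44.6022 = 4415.6178 mm^3
PD = 4415.6178 / 8374 = 0.527

0.527


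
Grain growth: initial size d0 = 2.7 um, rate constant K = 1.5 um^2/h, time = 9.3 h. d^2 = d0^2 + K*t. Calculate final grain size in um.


d^2 = 2.7^2 + 1.5*9.3 = 21.24
d = sqrt(21.24) = 4.61 um

4.61


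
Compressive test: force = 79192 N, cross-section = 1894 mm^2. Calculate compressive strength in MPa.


CS = 79192 / 1894 = 41.8 MPa

41.8


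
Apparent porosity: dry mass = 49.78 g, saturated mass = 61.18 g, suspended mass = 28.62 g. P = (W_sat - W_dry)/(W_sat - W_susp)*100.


P = (61.18 - 49.78) / (61.18 - 28.62) * 100 = 11.4 / 32.56 * 100 = 35.0%

35.0
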